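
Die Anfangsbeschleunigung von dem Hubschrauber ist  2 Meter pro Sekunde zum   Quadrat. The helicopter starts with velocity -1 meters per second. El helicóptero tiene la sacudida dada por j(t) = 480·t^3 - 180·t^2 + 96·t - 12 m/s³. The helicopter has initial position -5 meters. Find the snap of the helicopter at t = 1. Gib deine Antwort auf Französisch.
Pour résoudre ceci, nous devons prendre 1 dérivée de notre équation du jerk j(t) = 480·t^3 - 180·t^2 + 96·t - 12. En dérivant le jerk, nous obtenons le snap: s(t) = 1440·t^2 - 360·t + 96. De l'équation du snap s(t) = 1440·t^2 - 360·t + 96, nous substituons t = 1 pour obtenir s = 1176.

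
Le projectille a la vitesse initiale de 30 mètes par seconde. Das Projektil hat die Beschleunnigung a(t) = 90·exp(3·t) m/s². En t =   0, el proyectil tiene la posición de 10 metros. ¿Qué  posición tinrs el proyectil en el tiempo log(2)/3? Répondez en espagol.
Necesitamos integrar nuestra ecuación de la aceleración a(t) = 90·exp(3·t) 2 veces. La integral de la aceleración, con v(0) = 30, da la velocidad: v(t) = 30·exp(3·t). Tomando ∫v(t)dt y aplicando x(0) = 10, encontramos x(t) = 10·exp(3·t). De la ecuación de la posición x(t) = 10·exp(3·t), sustituimos t = log(2)/3 para obtener x = 20.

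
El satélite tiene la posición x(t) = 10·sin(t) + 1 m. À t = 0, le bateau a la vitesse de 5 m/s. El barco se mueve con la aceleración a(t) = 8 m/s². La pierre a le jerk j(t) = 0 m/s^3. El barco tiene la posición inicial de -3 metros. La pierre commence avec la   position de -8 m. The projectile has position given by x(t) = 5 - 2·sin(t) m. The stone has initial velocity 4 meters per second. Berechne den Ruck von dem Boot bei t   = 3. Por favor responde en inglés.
We must differentiate our acceleration equation a(t) = 8 1 time. The derivative of acceleration gives jerk: j(t) = 0. Using j(t) = 0 and substituting t = 3, we find j = 0.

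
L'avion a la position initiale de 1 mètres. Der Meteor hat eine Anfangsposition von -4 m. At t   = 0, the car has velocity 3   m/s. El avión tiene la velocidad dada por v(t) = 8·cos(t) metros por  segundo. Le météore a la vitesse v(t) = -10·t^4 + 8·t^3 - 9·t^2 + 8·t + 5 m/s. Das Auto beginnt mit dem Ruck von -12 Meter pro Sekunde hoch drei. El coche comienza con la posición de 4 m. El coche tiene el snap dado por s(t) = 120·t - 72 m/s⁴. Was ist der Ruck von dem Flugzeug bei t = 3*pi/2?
Um dies zu lösen, müssen wir 2 Ableitungen unserer Gleichung für die Geschwindigkeit v(t) = 8·cos(t) nehmen. Durch Ableiten von der Geschwindigkeit erhalten wir die Beschleunigung: a(t) = -8·sin(t). Durch Ableiten von der Beschleunigung erhalten wir den Ruck: j(t) = -8·cos(t). Aus der Gleichung für den Ruck j(t) = -8·cos(t), setzen wir t = 3*pi/2 ein und erhalten j = 0.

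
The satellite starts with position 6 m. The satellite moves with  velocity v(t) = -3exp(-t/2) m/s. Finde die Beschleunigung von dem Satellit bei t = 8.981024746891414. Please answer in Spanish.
Para resolver esto, necesitamos tomar 1 derivada de nuestra ecuación de la velocidad v(t) = -3·exp(-t/2). Tomando d/dt de v(t), encontramos a(t) = 3·exp(-t/2)/2. De la ecuación de la aceleración a(t) = 3·exp(-t/2)/2, sustituimos t = 8.981024746891414 para obtener a = 0.0168223441833964.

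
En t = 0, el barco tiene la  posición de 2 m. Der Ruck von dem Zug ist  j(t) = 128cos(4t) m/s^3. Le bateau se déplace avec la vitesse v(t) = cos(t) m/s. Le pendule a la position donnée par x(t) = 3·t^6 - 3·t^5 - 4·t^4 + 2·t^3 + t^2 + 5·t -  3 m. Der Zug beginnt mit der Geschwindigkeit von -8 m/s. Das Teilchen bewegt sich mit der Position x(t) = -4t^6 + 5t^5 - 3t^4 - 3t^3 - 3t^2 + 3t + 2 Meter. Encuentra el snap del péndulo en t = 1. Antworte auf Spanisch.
Debemos derivar nuestra ecuación de la posición x(t) = 3·t^6 - 3·t^5 - 4·t^4 + 2·t^3 + t^2 + 5·t - 3 4 veces. Tomando d/dt de x(t), encontramos v(t) = 18·t^5 - 15·t^4 - 16·t^3 + 6·t^2 + 2·t + 5. Tomando d/dt de v(t), encontramos a(t) = 90·t^4 - 60·t^3 - 48·t^2 + 12·t + 2. Derivando la aceleración, obtenemos la sacudida: j(t) = 360·t^3 - 180·t^2 - 96·t + 12. Derivando la sacudida, obtenemos el snap: s(t) = 1080·t^2 - 360·t - 96. De la ecuación del snap s(t) = 1080·t^2 - 360·t - 96, sustituimos t = 1 para obtener s = 624.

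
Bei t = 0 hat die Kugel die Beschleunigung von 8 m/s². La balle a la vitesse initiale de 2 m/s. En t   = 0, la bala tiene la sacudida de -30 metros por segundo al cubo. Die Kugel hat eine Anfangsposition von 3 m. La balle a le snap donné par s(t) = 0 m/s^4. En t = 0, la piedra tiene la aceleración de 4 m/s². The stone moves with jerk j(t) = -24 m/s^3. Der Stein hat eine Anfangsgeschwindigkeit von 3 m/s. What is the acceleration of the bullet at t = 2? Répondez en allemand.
Wir müssen die Stammfunktion unserer Gleichung für den Snap s(t) = 0 2-mal finden. Mit ∫s(t)dt und Anwendung von j(0) = -30, finden wir j(t) = -30. Durch Integration von dem Ruck und Verwendung der Anfangsbedingung a(0) = 8, erhalten wir a(t) = 8 - 30·t. Mit a(t) = 8 - 30·t und Einsetzen von t = 2, finden wir a = -52.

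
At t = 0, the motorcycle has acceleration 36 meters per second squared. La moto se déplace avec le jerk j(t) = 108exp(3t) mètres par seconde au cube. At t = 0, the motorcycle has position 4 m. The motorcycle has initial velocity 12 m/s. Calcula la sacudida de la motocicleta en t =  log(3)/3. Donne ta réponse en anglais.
Using j(t) = 108·exp(3·t) and substituting t = log(3)/3, we find j = 324.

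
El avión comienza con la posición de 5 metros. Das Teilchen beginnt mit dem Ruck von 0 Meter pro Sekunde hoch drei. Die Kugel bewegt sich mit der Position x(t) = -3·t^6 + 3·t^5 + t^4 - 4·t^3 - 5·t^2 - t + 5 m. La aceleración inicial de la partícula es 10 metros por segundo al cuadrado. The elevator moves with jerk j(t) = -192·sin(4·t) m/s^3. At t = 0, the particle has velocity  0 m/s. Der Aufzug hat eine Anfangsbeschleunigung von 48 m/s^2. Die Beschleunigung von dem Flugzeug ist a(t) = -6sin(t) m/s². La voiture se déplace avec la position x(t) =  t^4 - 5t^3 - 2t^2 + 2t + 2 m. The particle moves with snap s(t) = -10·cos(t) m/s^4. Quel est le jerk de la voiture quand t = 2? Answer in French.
Nous devons dériver notre équation de la position x(t) = t^4 - 5·t^3 - 2·t^2 + 2·t + 2 3 fois. En prenant d/dt de x(t), nous trouvons v(t) = 4·t^3 - 15·t^2 - 4·t + 2. En dérivant la vitesse, nous obtenons l'accélération: a(t) = 12·t^2 - 30·t - 4. La dérivée de l'accélération donne le jerk: j(t) = 24·t - 30. De l'équation du jerk j(t) = 24·t - 30, nous substituons t = 2 pour obtenir j = 18.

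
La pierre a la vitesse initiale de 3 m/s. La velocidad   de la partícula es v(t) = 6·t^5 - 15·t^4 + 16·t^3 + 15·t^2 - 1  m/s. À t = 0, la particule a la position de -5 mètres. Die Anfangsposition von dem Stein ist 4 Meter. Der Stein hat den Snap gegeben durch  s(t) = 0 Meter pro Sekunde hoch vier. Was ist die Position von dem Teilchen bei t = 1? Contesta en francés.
Nous devons intégrer notre équation de la vitesse v(t) = 6·t^5 - 15·t^4 + 16·t^3 + 15·t^2 - 1 1 fois. En prenant ∫v(t)dt et en appliquant x(0) = -5, nous trouvons x(t) = t^6 - 3·t^5 + 4·t^4 + 5·t^3 - t - 5. En utilisant x(t) = t^6 - 3·t^5 + 4·t^4 + 5·t^3 - t - 5 et en substituant t = 1, nous trouvons x = 1.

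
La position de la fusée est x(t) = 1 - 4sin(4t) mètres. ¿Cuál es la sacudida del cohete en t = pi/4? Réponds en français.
Pour résoudre ceci, nous devons prendre 3 dérivées de notre équation de la position x(t) = 1 - 4·sin(4·t). En dérivant la position, nous obtenons la vitesse: v(t) = -16·cos(4·t). En prenant d/dt de v(t), nous trouvons a(t) = 64·sin(4·t). En dérivant l'accélération, nous obtenons le jerk: j(t) = 256·cos(4·t). En utilisant j(t) = 256·cos(4·t) et en substituant t = pi/4, nous trouvons j = -256.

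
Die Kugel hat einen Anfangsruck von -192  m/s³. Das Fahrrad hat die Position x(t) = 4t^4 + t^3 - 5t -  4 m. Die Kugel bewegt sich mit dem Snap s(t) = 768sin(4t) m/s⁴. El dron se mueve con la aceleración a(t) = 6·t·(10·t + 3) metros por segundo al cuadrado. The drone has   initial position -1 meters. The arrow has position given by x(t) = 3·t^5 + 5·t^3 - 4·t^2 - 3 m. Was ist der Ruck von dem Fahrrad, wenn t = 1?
Ausgehend von der Position x(t) = 4·t^4 + t^3 - 5·t - 4, nehmen wir 3 Ableitungen. Mit d/dt von x(t) finden wir v(t) = 16·t^3 + 3·t^2 - 5. Mit d/dt von v(t) finden wir a(t) = 48·t^2 + 6·t. Durch Ableiten von der Beschleunigung erhalten wir den Ruck: j(t) = 96·t + 6. Aus der Gleichung für den Ruck j(t) = 96·t + 6, setzen wir t = 1 ein und erhalten j = 102.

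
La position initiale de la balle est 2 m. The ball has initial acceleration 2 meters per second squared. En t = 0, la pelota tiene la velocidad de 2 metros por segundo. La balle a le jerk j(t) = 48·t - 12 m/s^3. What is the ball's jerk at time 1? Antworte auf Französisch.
En utilisant j(t) = 48·t - 12 et en substituant t = 1, nous trouvons j = 36.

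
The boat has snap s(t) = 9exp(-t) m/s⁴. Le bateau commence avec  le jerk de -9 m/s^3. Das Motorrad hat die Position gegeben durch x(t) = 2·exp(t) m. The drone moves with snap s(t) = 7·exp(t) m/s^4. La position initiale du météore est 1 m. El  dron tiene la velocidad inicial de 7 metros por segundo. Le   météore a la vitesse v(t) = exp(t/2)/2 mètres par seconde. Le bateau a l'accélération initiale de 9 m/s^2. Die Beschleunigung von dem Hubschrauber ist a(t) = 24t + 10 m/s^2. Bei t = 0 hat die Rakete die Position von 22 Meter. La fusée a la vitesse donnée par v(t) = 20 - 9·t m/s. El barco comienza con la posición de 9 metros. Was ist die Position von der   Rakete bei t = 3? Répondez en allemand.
Wir müssen die Stammfunktion unserer Gleichung für die Geschwindigkeit v(t) = 20 - 9·t 1-mal finden. Mit ∫v(t)dt und Anwendung von x(0) = 22, finden wir x(t) = -9·t^2/2 + 20·t + 22. Mit x(t) = -9·t^2/2 + 20·t + 22 und Einsetzen von t = 3, finden wir x = 83/2.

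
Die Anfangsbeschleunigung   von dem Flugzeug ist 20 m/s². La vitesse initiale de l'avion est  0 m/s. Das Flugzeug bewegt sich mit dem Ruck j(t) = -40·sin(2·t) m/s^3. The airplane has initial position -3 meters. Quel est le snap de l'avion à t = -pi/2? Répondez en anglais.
Starting from jerk j(t) = -40·sin(2·t), we take 1 derivative. Taking d/dt of j(t), we find s(t) = -80·cos(2·t). From the given snap equation s(t) = -80·cos(2·t), we substitute t = -pi/2 to get s = 80.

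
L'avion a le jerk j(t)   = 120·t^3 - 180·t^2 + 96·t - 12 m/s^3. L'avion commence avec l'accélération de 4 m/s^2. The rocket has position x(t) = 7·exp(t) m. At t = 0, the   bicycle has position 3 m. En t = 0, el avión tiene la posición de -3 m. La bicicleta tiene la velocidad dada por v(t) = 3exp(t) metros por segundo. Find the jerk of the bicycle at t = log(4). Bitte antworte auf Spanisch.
Para resolver esto, necesitamos tomar 2 derivadas de nuestra ecuación de la velocidad v(t) = 3·exp(t). Derivando la velocidad, obtenemos la aceleración: a(t) = 3·exp(t). Derivando la aceleración, obtenemos la sacudida: j(t) = 3·exp(t). Usando j(t) = 3·exp(t) y sustituyendo t = log(4), encontramos j = 12.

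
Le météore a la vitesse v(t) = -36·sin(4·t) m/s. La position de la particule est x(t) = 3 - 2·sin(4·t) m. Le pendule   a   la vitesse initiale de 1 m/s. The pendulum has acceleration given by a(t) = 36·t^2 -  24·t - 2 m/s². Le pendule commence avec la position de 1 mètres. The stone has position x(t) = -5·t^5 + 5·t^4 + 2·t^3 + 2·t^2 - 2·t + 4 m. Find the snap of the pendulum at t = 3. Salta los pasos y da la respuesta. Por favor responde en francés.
À t = 3, s = 72.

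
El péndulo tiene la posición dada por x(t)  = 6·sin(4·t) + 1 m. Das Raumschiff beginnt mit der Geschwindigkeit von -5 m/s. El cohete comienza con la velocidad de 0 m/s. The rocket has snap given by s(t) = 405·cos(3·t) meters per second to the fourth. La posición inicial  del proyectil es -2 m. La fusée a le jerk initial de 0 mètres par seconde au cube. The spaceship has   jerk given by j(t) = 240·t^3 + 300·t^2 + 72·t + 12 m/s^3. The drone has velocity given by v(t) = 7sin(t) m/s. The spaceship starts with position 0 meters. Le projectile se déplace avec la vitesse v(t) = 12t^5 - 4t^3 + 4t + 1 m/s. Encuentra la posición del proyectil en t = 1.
Necesitamos integrar nuestra ecuación de la velocidad v(t) = 12·t^5 - 4·t^3 + 4·t + 1 1 vez. Tomando ∫v(t)dt y aplicando x(0) = -2, encontramos x(t) = 2·t^6 - t^4 + 2·t^2 + t - 2. De la ecuación de la posición x(t) = 2·t^6 - t^4 + 2·t^2 + t - 2, sustituimos t = 1 para obtener x = 2.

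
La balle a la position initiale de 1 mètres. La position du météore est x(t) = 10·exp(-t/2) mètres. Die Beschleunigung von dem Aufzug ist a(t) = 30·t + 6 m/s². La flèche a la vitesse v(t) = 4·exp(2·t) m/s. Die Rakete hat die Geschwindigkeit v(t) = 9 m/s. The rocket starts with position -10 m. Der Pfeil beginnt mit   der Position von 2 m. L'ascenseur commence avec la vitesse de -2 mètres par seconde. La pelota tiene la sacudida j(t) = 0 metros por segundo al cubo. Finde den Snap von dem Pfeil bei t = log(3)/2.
Wir müssen unsere Gleichung für die Geschwindigkeit v(t) = 4·exp(2·t) 3-mal ableiten. Durch Ableiten von der Geschwindigkeit erhalten wir die Beschleunigung: a(t) = 8·exp(2·t). Die Ableitung von der Beschleunigung ergibt den Ruck: j(t) = 16·exp(2·t). Die Ableitung von dem Ruck ergibt den Snap: s(t) = 32·exp(2·t). Aus der Gleichung für den Snap s(t) = 32·exp(2·t), setzen wir t = log(3)/2 ein und erhalten s = 96.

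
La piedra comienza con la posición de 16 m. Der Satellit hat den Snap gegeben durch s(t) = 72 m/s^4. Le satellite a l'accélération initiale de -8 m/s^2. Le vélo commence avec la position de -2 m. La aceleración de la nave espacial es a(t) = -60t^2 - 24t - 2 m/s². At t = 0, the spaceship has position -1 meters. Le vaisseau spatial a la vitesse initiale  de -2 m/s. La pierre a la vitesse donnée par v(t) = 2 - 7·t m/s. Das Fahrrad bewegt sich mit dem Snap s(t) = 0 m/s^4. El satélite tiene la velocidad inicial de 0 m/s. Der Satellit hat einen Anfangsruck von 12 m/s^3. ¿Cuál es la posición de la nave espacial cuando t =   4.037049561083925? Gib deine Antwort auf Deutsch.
Wir müssen unsere Gleichung für die Beschleunigung a(t) = -60·t^2 - 24·t - 2 2-mal integrieren. Das Integral von der Beschleunigung, mit v(0) = -2, ergibt die Geschwindigkeit: v(t) = -20·t^3 - 12·t^2 - 2·t - 2. Mit ∫v(t)dt und Anwendung von x(0) = -1, finden wir x(t) = -5·t^4 - 4·t^3 - t^2 - 2·t - 1. Aus der Gleichung für die Position x(t) = -5·t^4 - 4·t^3 - t^2 - 2·t - 1, setzen wir t = 4.037049561083925 ein und erhalten x = -1616.63787333796.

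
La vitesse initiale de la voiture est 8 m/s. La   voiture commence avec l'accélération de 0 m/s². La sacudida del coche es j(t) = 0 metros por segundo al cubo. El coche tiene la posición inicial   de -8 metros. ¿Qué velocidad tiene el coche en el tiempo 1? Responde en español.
Partiendo de la sacudida j(t) = 0, tomamos 2 antiderivadas. Tomando ∫j(t)dt y aplicando a(0) = 0, encontramos a(t) = 0. La integral de la aceleración, con v(0) = 8, da la velocidad: v(t) = 8. De la ecuación de la velocidad v(t) = 8, sustituimos t = 1 para obtener v = 8.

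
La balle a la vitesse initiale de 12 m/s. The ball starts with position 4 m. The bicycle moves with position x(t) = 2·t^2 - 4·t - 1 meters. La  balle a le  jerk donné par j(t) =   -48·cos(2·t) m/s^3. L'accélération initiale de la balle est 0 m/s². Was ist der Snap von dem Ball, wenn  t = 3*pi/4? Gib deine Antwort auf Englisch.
Starting from jerk j(t) = -48·cos(2·t), we take 1 derivative. Differentiating jerk, we get snap: s(t) = 96·sin(2·t). Using s(t) = 96·sin(2·t) and substituting t = 3*pi/4, we find s = -96.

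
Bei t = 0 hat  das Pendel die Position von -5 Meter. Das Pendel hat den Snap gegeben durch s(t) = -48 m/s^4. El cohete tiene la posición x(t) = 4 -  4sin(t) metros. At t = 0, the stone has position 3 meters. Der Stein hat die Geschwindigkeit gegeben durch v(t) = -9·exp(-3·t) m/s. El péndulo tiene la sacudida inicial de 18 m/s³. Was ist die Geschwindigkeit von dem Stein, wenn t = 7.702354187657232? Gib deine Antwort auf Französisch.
Nous avons la vitesse v(t) = -9·exp(-3·t). En substituant t = 7.702354187657232: v(7.702354187657232) = -8.29798690903827E-10.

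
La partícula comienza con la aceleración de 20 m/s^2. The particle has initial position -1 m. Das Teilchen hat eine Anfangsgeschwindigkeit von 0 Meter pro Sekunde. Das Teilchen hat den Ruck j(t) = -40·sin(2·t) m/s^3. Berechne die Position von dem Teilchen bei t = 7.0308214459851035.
Um dies zu lösen, müssen wir 3 Stammfunktionen unserer Gleichung für den Ruck j(t) = -40·sin(2·t) finden. Das Integral von dem Ruck ist die Beschleunigung. Mit a(0) = 20 erhalten wir a(t) = 20·cos(2·t). Mit ∫a(t)dt und Anwendung von v(0) = 0, finden wir v(t) = 10·sin(2·t). Das Integral von der Geschwindigkeit, mit x(0) = -1, ergibt die Position: x(t) = 4 - 5·cos(2·t). Aus der Gleichung für die Position x(t) = 4 - 5·cos(2·t), setzen wir t = 7.0308214459851035 ein und erhalten x = 3.62273863526884.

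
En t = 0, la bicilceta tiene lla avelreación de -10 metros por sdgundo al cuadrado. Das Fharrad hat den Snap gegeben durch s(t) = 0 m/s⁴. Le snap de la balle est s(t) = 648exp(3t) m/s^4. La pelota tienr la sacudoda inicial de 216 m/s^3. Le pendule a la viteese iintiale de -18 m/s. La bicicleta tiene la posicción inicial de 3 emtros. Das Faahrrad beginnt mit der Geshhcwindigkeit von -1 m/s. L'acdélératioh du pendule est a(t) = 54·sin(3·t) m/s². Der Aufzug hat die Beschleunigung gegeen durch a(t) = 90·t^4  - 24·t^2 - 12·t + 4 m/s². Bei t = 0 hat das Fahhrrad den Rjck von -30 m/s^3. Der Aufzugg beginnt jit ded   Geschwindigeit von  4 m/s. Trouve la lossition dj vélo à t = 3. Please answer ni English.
To solve this, we need to take 4 integrals of our snap equation s(t) = 0. The integral of snap is jerk. Using j(0) = -30, we get j(t) = -30. Finding the integral of j(t) and using a(0) = -10: a(t) = -30·t - 10. The integral of acceleration, with v(0) = -1, gives velocity: v(t) = -15·t^2 - 10·t - 1. Integrating velocity and using the initial condition x(0) = 3, we get x(t) = -5·t^3 - 5·t^2 - t + 3. From the given position equation x(t) = -5·t^3 - 5·t^2 - t + 3, we substitute t = 3 to get x = -180.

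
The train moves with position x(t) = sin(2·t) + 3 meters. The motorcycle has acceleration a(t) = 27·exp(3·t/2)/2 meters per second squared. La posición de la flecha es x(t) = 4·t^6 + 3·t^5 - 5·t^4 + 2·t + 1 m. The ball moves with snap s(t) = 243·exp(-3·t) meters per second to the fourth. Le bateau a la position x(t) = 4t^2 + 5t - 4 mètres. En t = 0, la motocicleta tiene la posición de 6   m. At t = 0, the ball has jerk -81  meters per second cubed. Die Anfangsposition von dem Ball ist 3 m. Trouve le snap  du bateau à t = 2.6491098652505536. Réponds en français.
Nous devons dériver notre équation de la position x(t) = 4·t^2 + 5·t - 4 4 fois. La dérivée de la position donne la vitesse: v(t) = 8·t + 5. La dérivée de la vitesse donne l'accélération: a(t) = 8. En prenant d/dt de a(t), nous trouvons j(t) = 0. La dérivée du jerk donne le snap: s(t) = 0. Nous avons le snap s(t) = 0. En substituant t = 2.6491098652505536: s(2.6491098652505536) = 0.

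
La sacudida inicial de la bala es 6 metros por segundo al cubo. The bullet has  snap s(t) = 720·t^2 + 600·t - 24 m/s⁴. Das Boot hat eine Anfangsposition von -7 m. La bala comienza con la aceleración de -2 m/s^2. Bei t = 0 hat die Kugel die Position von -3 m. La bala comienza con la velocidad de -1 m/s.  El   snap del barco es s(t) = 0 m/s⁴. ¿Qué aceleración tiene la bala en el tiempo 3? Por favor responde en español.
Para resolver esto, necesitamos tomar 2 antiderivadas de nuestra ecuación del snap s(t) = 720·t^2 + 600·t - 24. Integrando el snap y usando la condición inicial j(0) = 6, obtenemos j(t) = 240·t^3 + 300·t^2 - 24·t + 6. Integrando la sacudida y usando la condición inicial a(0) = -2, obtenemos a(t) = 60·t^4 + 100·t^3 - 12·t^2 + 6·t - 2. De la ecuación de la aceleración a(t) = 60·t^4 + 100·t^3 - 12·t^2 + 6·t - 2, sustituimos t = 3 para obtener a = 7468.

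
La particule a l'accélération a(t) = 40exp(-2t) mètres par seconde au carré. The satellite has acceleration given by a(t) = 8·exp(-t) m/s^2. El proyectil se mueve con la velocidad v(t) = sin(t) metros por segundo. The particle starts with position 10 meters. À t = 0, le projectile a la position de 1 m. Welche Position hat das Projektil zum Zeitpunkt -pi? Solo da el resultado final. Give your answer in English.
x(-pi) = 3.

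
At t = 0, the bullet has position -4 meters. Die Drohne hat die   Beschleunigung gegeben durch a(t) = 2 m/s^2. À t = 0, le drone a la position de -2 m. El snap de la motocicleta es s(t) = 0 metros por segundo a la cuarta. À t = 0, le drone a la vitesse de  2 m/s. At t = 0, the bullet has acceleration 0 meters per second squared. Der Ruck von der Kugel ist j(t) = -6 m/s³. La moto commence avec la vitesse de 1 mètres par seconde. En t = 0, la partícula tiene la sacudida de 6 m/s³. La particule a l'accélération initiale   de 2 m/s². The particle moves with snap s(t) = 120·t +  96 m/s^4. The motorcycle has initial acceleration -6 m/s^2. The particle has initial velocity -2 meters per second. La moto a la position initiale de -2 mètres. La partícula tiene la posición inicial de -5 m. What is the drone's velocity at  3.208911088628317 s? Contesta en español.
Necesitamos integrar nuestra ecuación de la aceleración a(t) = 2 1 vez. La antiderivada de la aceleración es la velocidad. Usando v(0) = 2, obtenemos v(t) = 2·t + 2. Tenemos la velocidad v(t) = 2·t + 2. Sustituyendo t = 3.208911088628317: v(3.208911088628317) = 8.41782217725664.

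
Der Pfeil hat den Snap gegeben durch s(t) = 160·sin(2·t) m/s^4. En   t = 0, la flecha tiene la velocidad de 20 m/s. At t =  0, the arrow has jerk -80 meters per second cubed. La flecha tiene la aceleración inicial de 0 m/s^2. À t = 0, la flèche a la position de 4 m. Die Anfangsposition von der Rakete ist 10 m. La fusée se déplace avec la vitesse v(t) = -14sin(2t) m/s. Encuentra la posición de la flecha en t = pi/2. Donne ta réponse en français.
En partant du snap s(t) = 160·sin(2·t), nous prenons 4 primitives. La primitive du snap, avec j(0) = -80, donne le jerk: j(t) = -80·cos(2·t). En intégrant le jerk et en utilisant la condition initiale a(0) = 0, nous obtenons a(t) = -40·sin(2·t). La primitive de l'accélération est la vitesse. En utilisant v(0) = 20, nous obtenons v(t) = 20·cos(2·t). En prenant ∫v(t)dt et en appliquant x(0) = 4, nous trouvons x(t) = 10·sin(2·t) + 4. De l'équation de la position x(t) = 10·sin(2·t) + 4, nous substituons t = pi/2 pour obtenir x = 4.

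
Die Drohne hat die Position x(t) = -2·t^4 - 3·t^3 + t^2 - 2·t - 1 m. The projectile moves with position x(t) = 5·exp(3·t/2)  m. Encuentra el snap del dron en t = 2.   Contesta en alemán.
Ausgehend von der Position x(t) = -2·t^4 - 3·t^3 + t^2 - 2·t - 1, nehmen wir 4 Ableitungen. Mit d/dt von x(t) finden wir v(t) = -8·t^3 - 9·t^2 + 2·t - 2. Mit d/dt von v(t) finden wir a(t) = -24·t^2 - 18·t + 2. Die Ableitung von der Beschleunigung ergibt den Ruck: j(t) = -48·t - 18. Die Ableitung von dem Ruck ergibt den Snap: s(t) = -48. Aus der Gleichung für den Snap s(t) = -48, setzen wir t = 2 ein und erhalten s = -48.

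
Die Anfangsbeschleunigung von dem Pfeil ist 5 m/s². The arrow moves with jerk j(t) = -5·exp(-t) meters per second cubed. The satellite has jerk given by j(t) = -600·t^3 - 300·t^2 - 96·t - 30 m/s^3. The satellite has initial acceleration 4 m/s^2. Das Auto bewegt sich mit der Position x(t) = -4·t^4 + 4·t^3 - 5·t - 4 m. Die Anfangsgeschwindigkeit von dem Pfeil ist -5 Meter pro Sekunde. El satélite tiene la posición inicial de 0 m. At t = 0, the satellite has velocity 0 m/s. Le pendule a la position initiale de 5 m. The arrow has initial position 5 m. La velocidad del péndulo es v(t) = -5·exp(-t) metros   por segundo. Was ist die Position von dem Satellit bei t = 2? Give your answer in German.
Wir müssen die Stammfunktion unserer Gleichung für den Ruck j(t) = -600·t^3 - 300·t^2 - 96·t - 30 3-mal finden. Die Stammfunktion von dem Ruck, mit a(0) = 4, ergibt die Beschleunigung: a(t) = -150·t^4 - 100·t^3 - 48·t^2 - 30·t + 4. Mit ∫a(t)dt und Anwendung von v(0) = 0, finden wir v(t) = t·(-30·t^4 - 25·t^3 - 16·t^2 - 15·t + 4). Die Stammfunktion von der Geschwindigkeit, mit x(0) = 0, ergibt die Position: x(t) = -5·t^6 - 5·t^5 - 4·t^4 - 5·t^3 + 2·t^2. Aus der Gleichung für die Position x(t) = -5·t^6 - 5·t^5 - 4·t^4 - 5·t^3 + 2·t^2, setzen wir t = 2 ein und erhalten x = -576.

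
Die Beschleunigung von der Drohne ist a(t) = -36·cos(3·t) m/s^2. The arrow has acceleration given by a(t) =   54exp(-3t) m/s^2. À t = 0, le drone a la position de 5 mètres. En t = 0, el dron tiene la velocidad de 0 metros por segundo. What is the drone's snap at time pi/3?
Starting from acceleration a(t) = -36·cos(3·t), we take 2 derivatives. Taking d/dt of a(t), we find j(t) = 108·sin(3·t). Taking d/dt of j(t), we find s(t) = 324·cos(3·t). From the given snap equation s(t) = 324·cos(3·t), we substitute t = pi/3 to get s = -324.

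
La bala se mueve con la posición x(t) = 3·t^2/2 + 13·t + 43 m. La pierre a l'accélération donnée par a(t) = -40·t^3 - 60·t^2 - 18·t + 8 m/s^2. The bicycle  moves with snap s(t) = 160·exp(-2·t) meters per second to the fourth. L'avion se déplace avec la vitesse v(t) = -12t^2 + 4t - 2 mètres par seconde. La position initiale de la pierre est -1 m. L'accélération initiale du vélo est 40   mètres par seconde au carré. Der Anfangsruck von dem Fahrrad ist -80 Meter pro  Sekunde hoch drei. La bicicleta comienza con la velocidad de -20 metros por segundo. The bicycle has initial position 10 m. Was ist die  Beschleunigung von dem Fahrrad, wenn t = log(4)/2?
Wir müssen unsere Gleichung für den Snap s(t) = 160·exp(-2·t) 2-mal integrieren. Mit ∫s(t)dt und Anwendung von j(0) = -80, finden wir j(t) = -80·exp(-2·t). Mit ∫j(t)dt und Anwendung von a(0) = 40, finden wir a(t) = 40·exp(-2·t). Mit a(t) = 40·exp(-2·t) und Einsetzen von t = log(4)/2, finden wir a = 10.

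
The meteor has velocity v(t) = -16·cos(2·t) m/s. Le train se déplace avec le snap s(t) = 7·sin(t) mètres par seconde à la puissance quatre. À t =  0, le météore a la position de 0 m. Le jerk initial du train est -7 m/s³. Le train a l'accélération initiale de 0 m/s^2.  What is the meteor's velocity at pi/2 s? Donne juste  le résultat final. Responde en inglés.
The velocity at t = pi/2 is v = 16.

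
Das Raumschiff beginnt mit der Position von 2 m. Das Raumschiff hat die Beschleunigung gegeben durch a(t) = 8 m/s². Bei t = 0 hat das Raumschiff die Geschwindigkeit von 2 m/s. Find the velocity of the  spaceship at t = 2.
We need to integrate our acceleration equation a(t) = 8 1 time. Finding the integral of a(t) and using v(0) = 2: v(t) = 8·t + 2. Using v(t) = 8·t + 2 and substituting t = 2, we find v = 18.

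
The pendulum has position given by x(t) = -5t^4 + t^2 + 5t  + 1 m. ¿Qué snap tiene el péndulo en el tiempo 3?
Partiendo de la posición x(t) = -5·t^4 + t^2 + 5·t + 1, tomamos 4 derivadas. Derivando la posición, obtenemos la velocidad: v(t) = -20·t^3 + 2·t + 5. Derivando la velocidad, obtenemos la aceleración: a(t) = 2 - 60·t^2. Derivando la aceleración, obtenemos la sacudida: j(t) = -120·t. La derivada de la sacudida da el snap: s(t) = -120. De la ecuación del snap s(t) = -120, sustituimos t = 3 para obtener s = -120.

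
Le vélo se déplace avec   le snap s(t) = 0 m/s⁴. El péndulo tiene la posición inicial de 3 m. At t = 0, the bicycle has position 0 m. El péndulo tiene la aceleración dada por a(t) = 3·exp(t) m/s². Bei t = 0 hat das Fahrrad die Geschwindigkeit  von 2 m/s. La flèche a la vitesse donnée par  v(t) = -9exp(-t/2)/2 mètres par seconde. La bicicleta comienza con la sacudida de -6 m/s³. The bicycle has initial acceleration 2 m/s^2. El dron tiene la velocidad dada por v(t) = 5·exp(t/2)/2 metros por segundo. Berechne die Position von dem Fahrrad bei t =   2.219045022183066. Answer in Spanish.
Debemos encontrar la antiderivada de nuestra ecuación del snap s(t) = 0 4 veces. Integrando el snap y usando la condición inicial j(0) = -6, obtenemos j(t) = -6. La integral de la sacudida, con a(0) = 2, da la aceleración: a(t) = 2 - 6·t. La antiderivada de la aceleración es la velocidad. Usando v(0) = 2, obtenemos v(t) = -3·t^2 + 2·t + 2. Tomando ∫v(t)dt y aplicando x(0) = 0, encontramos x(t) = -t^3 + t^2 + 2·t. Usando x(t) = -t^3 + t^2 + 2·t y sustituyendo t = 2.219045022183066, encontramos x = -1.56468368007289.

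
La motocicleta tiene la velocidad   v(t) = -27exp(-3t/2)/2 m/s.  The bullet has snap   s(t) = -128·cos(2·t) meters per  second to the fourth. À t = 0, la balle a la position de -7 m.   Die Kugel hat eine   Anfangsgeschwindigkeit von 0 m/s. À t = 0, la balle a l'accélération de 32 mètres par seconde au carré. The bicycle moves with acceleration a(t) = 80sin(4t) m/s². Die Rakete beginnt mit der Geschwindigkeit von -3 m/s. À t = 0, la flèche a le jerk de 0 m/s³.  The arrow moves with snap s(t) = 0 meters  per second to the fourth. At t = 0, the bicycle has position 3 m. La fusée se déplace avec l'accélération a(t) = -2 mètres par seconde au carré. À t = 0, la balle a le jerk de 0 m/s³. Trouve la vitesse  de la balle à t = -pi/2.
Pour résoudre ceci, nous devons prendre 3 primitives de notre équation du snap s(t) = -128·cos(2·t). En intégrant le snap et en utilisant la condition initiale j(0) = 0, nous obtenons j(t) = -64·sin(2·t). En prenant ∫j(t)dt et en appliquant a(0) = 32, nous trouvons a(t) = 32·cos(2·t). En prenant ∫a(t)dt et en appliquant v(0) = 0, nous trouvons v(t) = 16·sin(2·t). En utilisant v(t) = 16·sin(2·t) et en substituant t = -pi/2, nous trouvons v = 0.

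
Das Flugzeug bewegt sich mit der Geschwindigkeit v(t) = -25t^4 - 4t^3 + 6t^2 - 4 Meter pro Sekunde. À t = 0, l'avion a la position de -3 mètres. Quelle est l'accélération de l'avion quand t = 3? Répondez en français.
Pour résoudre ceci, nous devons prendre 1 dérivée de notre équation de la vitesse v(t) = -25·t^4 - 4·t^3 + 6·t^2 - 4. La dérivée de la vitesse donne l'accélération: a(t) = -100·t^3 - 12·t^2 + 12·t. De l'équation de l'accélération a(t) = -100·t^3 - 12·t^2 + 12·t, nous substituons t = 3 pour obtenir a = -2772.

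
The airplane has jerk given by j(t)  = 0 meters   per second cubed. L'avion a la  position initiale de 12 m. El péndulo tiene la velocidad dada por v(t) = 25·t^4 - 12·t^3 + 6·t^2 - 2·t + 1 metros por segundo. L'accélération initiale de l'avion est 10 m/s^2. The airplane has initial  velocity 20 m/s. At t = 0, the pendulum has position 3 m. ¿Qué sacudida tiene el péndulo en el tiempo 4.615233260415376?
Para resolver esto, necesitamos tomar 2 derivadas de nuestra ecuación de la velocidad v(t) = 25·t^4 - 12·t^3 + 6·t^2 - 2·t + 1. Derivando la velocidad, obtenemos la aceleración: a(t) = 100·t^3 - 36·t^2 + 12·t - 2. La derivada de la aceleración da la sacudida: j(t) = 300·t^2 - 72·t + 12. Tenemos la sacudida j(t) = 300·t^2 - 72·t + 12. Sustituyendo t = 4.615233260415376: j(4.615233260415376) = 6069.81661966340.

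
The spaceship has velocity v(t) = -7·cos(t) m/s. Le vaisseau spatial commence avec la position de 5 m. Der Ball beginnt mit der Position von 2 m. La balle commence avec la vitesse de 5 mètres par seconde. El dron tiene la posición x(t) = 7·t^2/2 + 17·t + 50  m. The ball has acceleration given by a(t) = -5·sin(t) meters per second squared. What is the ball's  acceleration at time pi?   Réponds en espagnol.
Tenemos la aceleración a(t) = -5·sin(t). Sustituyendo t = pi: a(pi) = 0.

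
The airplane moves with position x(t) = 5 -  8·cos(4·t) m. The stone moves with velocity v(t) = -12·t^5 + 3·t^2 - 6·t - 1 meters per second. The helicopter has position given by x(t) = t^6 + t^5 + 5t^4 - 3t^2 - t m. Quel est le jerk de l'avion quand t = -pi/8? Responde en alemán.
Wir müssen unsere Gleichung für die Position x(t) = 5 - 8·cos(4·t) 3-mal ableiten. Die Ableitung von der Position ergibt die Geschwindigkeit: v(t) = 32·sin(4·t). Die Ableitung von der Geschwindigkeit ergibt die Beschleunigung: a(t) = 128·cos(4·t). Durch Ableiten von der Beschleunigung erhalten wir den Ruck: j(t) = -512·sin(4·t). Aus der Gleichung für den Ruck j(t) = -512·sin(4·t), setzen wir t = -pi/8 ein und erhalten j = 512.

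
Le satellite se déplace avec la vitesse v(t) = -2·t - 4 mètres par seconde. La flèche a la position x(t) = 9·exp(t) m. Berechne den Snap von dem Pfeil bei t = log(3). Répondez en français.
Nous devons dériver notre équation de la position x(t) = 9·exp(t) 4 fois. La dérivée de la position donne la vitesse: v(t) = 9·exp(t). En dérivant la vitesse, nous obtenons l'accélération: a(t) = 9·exp(t). En dérivant l'accélération, nous obtenons le jerk: j(t) = 9·exp(t). La dérivée du jerk donne le snap: s(t) = 9·exp(t). De l'équation du snap s(t) = 9·exp(t), nous substituons t = log(3) pour obtenir s = 27.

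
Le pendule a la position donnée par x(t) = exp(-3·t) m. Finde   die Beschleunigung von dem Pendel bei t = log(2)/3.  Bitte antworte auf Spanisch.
Partiendo de la posición x(t) = exp(-3·t), tomamos 2 derivadas. Tomando d/dt de x(t), encontramos v(t) = -3·exp(-3·t). La derivada de la velocidad da la aceleración: a(t) = 9·exp(-3·t). De la ecuación de la aceleración a(t) = 9·exp(-3·t), sustituimos t = log(2)/3 para obtener a = 9/2.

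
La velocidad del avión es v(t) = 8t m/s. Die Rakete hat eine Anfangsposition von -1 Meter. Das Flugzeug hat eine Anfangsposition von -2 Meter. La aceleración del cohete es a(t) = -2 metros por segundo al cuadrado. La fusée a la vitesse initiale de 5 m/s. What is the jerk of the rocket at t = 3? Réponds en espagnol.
Para resolver esto, necesitamos tomar 1 derivada de nuestra ecuación de la aceleración a(t) = -2. Derivando la aceleración, obtenemos la sacudida: j(t) = 0. Tenemos la sacudida j(t) = 0. Sustituyendo t = 3: j(3) = 0.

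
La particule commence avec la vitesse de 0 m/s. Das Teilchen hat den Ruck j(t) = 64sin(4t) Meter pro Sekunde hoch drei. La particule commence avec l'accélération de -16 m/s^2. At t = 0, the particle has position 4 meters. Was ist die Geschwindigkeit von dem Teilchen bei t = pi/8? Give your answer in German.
Um dies zu lösen, müssen wir 2 Stammfunktionen unserer Gleichung für den Ruck j(t) = 64·sin(4·t) finden. Mit ∫j(t)dt und Anwendung von a(0) = -16, finden wir a(t) = -16·cos(4·t). Die Stammfunktion von der Beschleunigung ist die Geschwindigkeit. Mit v(0) = 0 erhalten wir v(t) = -4·sin(4·t). Wir haben die Geschwindigkeit v(t) = -4·sin(4·t). Durch Einsetzen von t = pi/8: v(pi/8) = -4.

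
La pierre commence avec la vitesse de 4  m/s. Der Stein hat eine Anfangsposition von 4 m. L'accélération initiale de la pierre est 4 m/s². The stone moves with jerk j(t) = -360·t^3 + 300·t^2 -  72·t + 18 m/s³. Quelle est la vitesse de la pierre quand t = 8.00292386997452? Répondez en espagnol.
Partiendo de la sacudida j(t) = -360·t^3 + 300·t^2 - 72·t + 18, tomamos 2 antiderivadas. Integrando la sacudida y usando la condición inicial a(0) = 4, obtenemos a(t) = -90·t^4 + 100·t^3 - 36·t^2 + 18·t + 4. La integral de la aceleración es la velocidad. Usando v(0) = 4, obtenemos v(t) = -18·t^5 + 25·t^4 - 12·t^3 + 9·t^2 + 4·t + 4. De la ecuación de la velocidad v(t) = -18·t^5 + 25·t^4 - 12·t^3 + 9·t^2 + 4·t + 4, sustituimos t = 8.00292386997452 para obtener v = -493891.165608592.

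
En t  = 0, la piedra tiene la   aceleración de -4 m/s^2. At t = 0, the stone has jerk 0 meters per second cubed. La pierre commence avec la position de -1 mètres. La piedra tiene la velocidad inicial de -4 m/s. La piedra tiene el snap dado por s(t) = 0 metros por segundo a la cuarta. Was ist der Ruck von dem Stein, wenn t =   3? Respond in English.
We need to integrate our snap equation s(t) = 0 1 time. The antiderivative of snap is jerk. Using j(0) = 0, we get j(t) = 0. We have jerk j(t) = 0. Substituting t = 3: j(3) = 0.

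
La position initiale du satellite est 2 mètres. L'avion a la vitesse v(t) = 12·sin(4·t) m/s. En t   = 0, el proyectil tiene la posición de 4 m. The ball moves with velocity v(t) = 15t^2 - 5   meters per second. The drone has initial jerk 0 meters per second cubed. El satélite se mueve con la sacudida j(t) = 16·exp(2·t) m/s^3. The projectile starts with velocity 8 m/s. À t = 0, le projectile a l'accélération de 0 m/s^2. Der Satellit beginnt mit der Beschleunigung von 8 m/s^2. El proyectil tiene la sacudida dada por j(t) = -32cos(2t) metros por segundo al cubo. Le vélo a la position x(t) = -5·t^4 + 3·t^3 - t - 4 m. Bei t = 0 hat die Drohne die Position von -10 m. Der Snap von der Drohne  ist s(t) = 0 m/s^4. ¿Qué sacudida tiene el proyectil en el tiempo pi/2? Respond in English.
Using j(t) = -32·cos(2·t) and substituting t = pi/2, we find j = 32.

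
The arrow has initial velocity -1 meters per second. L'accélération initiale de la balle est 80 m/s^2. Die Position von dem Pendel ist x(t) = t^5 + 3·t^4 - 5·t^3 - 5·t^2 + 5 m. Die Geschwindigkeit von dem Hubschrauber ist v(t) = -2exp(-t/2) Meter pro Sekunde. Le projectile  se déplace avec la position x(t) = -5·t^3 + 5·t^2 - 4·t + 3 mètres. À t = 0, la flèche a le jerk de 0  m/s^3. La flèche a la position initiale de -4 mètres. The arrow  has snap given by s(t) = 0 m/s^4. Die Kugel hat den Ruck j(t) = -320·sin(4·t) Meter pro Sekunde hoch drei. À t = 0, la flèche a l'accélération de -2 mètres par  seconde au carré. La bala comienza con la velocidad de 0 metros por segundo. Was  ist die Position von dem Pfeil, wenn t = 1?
Um dies zu lösen, müssen wir 4 Integrale unserer Gleichung für den Snap s(t) = 0 finden. Mit ∫s(t)dt und Anwendung von j(0) = 0, finden wir j(t) = 0. Mit ∫j(t)dt und Anwendung von a(0) = -2, finden wir a(t) = -2. Die Stammfunktion von der Beschleunigung, mit v(0) = -1, ergibt die Geschwindigkeit: v(t) = -2·t - 1. Durch Integration von der Geschwindigkeit und Verwendung der Anfangsbedingung x(0) = -4, erhalten wir x(t) = -t^2 - t - 4. Wir haben die Position x(t) = -t^2 - t - 4. Durch Einsetzen von t = 1: x(1) = -6.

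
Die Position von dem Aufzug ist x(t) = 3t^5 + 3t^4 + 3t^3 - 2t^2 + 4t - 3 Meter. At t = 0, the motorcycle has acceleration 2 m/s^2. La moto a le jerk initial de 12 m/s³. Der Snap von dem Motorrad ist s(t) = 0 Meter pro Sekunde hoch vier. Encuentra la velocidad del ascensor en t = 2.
Partiendo de la posición x(t) = 3·t^5 + 3·t^4 + 3·t^3 - 2·t^2 + 4·t - 3, tomamos 1 derivada. Derivando la posición, obtenemos la velocidad: v(t) = 15·t^4 + 12·t^3 + 9·t^2 - 4·t + 4. De la ecuación de la velocidad v(t) = 15·t^4 + 12·t^3 + 9·t^2 - 4·t + 4, sustituimos t = 2 para obtener v = 368.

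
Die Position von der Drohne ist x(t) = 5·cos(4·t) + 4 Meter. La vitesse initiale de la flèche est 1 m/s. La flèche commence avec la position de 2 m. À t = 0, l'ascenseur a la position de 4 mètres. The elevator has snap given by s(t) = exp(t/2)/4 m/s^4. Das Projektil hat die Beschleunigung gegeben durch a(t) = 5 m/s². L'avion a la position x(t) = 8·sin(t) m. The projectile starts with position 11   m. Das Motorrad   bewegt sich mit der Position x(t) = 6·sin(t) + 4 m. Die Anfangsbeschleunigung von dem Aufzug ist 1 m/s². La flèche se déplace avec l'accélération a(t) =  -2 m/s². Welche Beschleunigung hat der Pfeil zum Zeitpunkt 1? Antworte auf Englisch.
We have acceleration a(t) = -2. Substituting t = 1: a(1) = -2.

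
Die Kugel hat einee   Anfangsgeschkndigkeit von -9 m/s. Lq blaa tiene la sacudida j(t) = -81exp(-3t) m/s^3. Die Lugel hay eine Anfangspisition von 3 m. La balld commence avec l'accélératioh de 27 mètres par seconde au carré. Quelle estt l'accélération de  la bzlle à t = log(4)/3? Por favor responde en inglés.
We must find the integral of our jerk equation j(t) = -81·exp(-3·t) 1 time. The antiderivative of jerk, with a(0) = 27, gives acceleration: a(t) = 27·exp(-3·t). Using a(t) = 27·exp(-3·t) and substituting t = log(4)/3, we find a = 27/4.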